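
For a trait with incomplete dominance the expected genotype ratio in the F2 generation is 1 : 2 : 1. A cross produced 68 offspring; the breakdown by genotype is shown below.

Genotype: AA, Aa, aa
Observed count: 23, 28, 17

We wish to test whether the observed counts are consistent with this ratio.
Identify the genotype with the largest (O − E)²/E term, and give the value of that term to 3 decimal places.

Ratio total = 4. Expected counts: 68×1/4 = 17, 68×2/4 = 34, 68×1/4 = 17.
χ² = (23−17)²/17 + (28−34)²/34 + (17−17)²/17
   = 2.1176 + 1.0588 + 0.0000
The largest term is for AA: 2.118.

AA, 2.118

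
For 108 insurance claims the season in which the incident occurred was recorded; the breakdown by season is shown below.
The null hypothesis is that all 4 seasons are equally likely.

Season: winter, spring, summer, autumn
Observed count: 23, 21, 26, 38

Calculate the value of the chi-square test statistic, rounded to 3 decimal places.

Expected count for each of the 4 categories: 108/4 = 27.
winter: (23 − 27)²/27 = 16/27 = 0.5926
spring: (21 − 27)²/27 = 36/27 = 1.3333
summer: (26 − 27)²/27 = 1/27 = 0.0370
autumn: (38 − 27)²/27 = 121/27 = 4.4815
Sum = 6.444

6.444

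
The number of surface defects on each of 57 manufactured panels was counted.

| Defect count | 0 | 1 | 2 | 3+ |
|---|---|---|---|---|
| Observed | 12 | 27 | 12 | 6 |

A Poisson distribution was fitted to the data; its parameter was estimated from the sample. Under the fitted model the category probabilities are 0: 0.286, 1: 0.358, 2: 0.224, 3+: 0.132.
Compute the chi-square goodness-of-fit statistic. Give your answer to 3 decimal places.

Expected counts E_i = n·p_i: 57×0.286 = 16.302, 57×0.358 = 20.406, 57×0.224 = 12.768, 57×0.132 = 7.524.
0: (12 − 16.302)²/16.302 = 18.507204/16.302 = 1.1353
1: (27 − 20.406)²/20.406 = 43.480836/20.406 = 2.1308
2: (12 − 12.768)²/12.768 = 0.589824/12.768 = 0.0462
3+: (6 − 7.524)²/7.524 = 2.322576/7.524 = 0.3087
Sum = 3.621

3.621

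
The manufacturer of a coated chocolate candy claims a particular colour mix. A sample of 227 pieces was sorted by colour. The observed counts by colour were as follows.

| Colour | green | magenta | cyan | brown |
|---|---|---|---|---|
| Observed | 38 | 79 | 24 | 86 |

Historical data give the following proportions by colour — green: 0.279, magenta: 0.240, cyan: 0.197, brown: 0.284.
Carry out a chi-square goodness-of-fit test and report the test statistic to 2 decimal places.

37.96

Expected counts E_i = n·p_i: 227×0.279 = 63.333, 227×0.240 = 54.48, 227×0.197 = 44.719, 227×0.284 = 64.468.
cat          O        E   (O−E)²/E
green       38   63.333     10.133
magenta     79    54.48     11.036
cyan        24   44.719      9.599
brown       86   64.468      7.192
Sum = 37.96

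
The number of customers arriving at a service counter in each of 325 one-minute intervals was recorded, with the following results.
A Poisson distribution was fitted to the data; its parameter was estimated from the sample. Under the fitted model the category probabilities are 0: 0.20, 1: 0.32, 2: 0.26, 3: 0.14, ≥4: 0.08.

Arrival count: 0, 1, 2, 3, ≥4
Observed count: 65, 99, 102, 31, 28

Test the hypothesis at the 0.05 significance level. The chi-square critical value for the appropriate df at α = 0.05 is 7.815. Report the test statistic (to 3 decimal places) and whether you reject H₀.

Expected counts E_i = n·p_i: 325×0.20 = 65, 325×0.32 = 104, 325×0.26 = 84.5, 325×0.14 = 45.5, 325×0.08 = 26.
χ² = (65−65)²/65 + (99−104)²/104 + (102−84.5)²/84.5 + (31−45.5)²/45.5 + (28−26)²/26
   = 0.0000 + 0.2404 + 3.6243 + 4.6209 + 0.1538
Sum = 8.639
df = 3. Since 8.639 > 7.815, we reject H₀.

8.639; reject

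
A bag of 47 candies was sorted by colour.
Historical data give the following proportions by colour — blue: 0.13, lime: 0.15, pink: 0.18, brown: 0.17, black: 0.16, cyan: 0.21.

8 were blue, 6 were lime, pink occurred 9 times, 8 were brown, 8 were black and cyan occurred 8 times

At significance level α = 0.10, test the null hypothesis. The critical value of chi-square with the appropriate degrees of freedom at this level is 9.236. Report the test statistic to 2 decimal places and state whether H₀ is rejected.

1.16; do not reject

Expected counts E_i = n·p_i: 47×0.13 = 6.11, 47×0.15 = 7.05, 47×0.18 = 8.46, 47×0.17 = 7.99, 47×0.16 = 7.52, 47×0.21 = 9.87.
blue: (8 − 6.11)²/6.11 = 3.5721/6.11 = 0.585
lime: (6 − 7.05)²/7.05 = 1.1025/7.05 = 0.156
pink: (9 − 8.46)²/8.46 = 0.2916/8.46 = 0.034
brown: (8 − 7.99)²/7.99 = 0.0001/7.99 = 0.000
black: (8 − 7.52)²/7.52 = 0.2304/7.52 = 0.031
cyan: (8 − 9.87)²/9.87 = 3.4969/9.87 = 0.354
Sum = 1.16
df = 5. Since 1.16 < 9.236, we do not reject H₀.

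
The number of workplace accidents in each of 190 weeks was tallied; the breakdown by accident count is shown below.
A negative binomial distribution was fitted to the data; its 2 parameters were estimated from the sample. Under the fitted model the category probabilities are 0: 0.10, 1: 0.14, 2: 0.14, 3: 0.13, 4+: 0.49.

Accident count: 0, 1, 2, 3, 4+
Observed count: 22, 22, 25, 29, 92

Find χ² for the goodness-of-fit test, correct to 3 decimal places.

Expected counts E_i = n·p_i: 190×0.10 = 19, 190×0.14 = 26.6, 190×0.14 = 26.6, 190×0.13 = 24.7, 190×0.49 = 93.1.
0: (22 − 19)²/19 = 9/19 = 0.4737
1: (22 − 26.6)²/26.6 = 21.16/26.6 = 0.7955
2: (25 − 26.6)²/26.6 = 2.56/26.6 = 0.0962
3: (29 − 24.7)²/24.7 = 18.49/24.7 = 0.7486
4+: (92 − 93.1)²/93.1 = 1.21/93.1 = 0.0130
Sum = 2.127

2.127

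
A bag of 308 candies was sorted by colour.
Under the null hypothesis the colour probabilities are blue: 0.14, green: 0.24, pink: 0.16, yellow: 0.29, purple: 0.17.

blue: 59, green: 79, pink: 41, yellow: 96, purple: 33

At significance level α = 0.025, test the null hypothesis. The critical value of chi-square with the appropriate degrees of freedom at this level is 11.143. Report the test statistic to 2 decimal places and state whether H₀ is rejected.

15.25; reject

Expected counts E_i = n·p_i: 308×0.14 = 43.12, 308×0.24 = 73.92, 308×0.16 = 49.28, 308×0.29 = 89.32, 308×0.17 = 52.36.
χ² = (59−43.12)²/43.12 + (79−73.92)²/73.92 + (41−49.28)²/49.28 + (96−89.32)²/89.32 + (33−52.36)²/52.36
   = 5.848 + 0.349 + 1.391 + 0.500 + 7.158
Sum = 15.25
df = 4. Since 15.25 > 11.143, we reject H₀.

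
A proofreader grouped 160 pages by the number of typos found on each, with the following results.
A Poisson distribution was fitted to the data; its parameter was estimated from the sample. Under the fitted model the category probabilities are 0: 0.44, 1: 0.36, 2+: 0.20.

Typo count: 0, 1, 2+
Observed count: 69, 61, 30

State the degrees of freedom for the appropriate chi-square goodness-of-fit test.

1

There are k = 3 categories and 1 parameter estimated from the data, so df = 3 − 1 − 1 = 1.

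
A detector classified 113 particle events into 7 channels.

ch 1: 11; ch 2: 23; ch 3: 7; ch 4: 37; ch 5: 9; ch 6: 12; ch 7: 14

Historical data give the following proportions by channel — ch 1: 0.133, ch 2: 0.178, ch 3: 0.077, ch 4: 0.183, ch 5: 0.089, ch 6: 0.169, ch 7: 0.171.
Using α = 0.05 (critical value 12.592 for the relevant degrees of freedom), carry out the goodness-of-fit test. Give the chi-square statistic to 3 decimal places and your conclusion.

18.923; reject

Expected counts E_i = n·p_i: 113×0.133 = 15.029, 113×0.178 = 20.114, 113×0.077 = 8.701, 113×0.183 = 20.679, 113×0.089 = 10.057, 113×0.169 = 19.097, 113×0.171 = 19.323.
ch 1: (11 − 15.029)²/15.029 = 16.232841/15.029 = 1.0801
ch 2: (23 − 20.114)²/20.114 = 8.328996/20.114 = 0.4141
ch 3: (7 − 8.701)²/8.701 = 2.893401/8.701 = 0.3325
ch 4: (37 − 20.679)²/20.679 = 266.375041/20.679 = 12.8814
ch 5: (9 − 10.057)²/10.057 = 1.117249/10.057 = 0.1111
ch 6: (12 − 19.097)²/19.097 = 50.367409/19.097 = 2.6375
ch 7: (14 − 19.323)²/19.323 = 28.334329/19.323 = 1.4664
Sum = 18.923
df = 6. Since 18.923 > 12.592, we reject H₀.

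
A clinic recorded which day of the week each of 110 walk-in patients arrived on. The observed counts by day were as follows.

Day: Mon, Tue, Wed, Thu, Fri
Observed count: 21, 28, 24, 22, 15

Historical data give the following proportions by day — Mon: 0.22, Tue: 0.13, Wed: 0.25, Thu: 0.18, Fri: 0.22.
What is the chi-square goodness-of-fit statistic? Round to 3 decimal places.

Expected counts E_i = n·p_i: 110×0.22 = 24.2, 110×0.13 = 14.3, 110×0.25 = 27.5, 110×0.18 = 19.8, 110×0.22 = 24.2.
Mon: (21 − 24.2)²/24.2 = 10.24/24.2 = 0.4231
Tue: (28 − 14.3)²/14.3 = 187.69/14.3 = 13.1252
Wed: (24 − 27.5)²/27.5 = 12.25/27.5 = 0.4455
Thu: (22 − 19.8)²/19.8 = 4.84/19.8 = 0.2444
Fri: (15 − 24.2)²/24.2 = 84.64/24.2 = 3.4975
Sum = 17.736

17.736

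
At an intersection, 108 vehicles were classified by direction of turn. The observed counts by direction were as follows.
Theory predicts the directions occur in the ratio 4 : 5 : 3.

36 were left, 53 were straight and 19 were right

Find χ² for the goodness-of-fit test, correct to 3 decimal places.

Ratio total = 12. Expected counts: 108×4/12 = 36, 108×5/12 = 45, 108×3/12 = 27.
cat           O        E   (O−E)²/E
left         36       36     0.0000
straight     53       45     1.4222
right        19       27     2.3704
Sum = 3.793

3.793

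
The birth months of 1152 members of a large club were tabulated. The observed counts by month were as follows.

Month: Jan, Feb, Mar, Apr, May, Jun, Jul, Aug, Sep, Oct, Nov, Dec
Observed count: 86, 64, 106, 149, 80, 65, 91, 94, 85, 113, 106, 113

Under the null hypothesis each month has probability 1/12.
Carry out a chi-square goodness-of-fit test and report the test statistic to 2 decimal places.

63.31

Under H₀ each category has probability 1/12, so each expected count is 1152/12 = 96.
Jan: (86 − 96)²/96 = 100/96 = 1.042
Feb: (64 − 96)²/96 = 1024/96 = 10.667
Mar: (106 − 96)²/96 = 100/96 = 1.042
Apr: (149 − 96)²/96 = 2809/96 = 29.260
May: (80 − 96)²/96 = 256/96 = 2.667
Jun: (65 − 96)²/96 = 961/96 = 10.010
Jul: (91 − 96)²/96 = 25/96 = 0.260
Aug: (94 − 96)²/96 = 4/96 = 0.042
Sep: (85 − 96)²/96 = 121/96 = 1.260
Oct: (113 − 96)²/96 = 289/96 = 3.010
Nov: (106 − 96)²/96 = 100/96 = 1.042
Dec: (113 − 96)²/96 = 289/96 = 3.010
Sum = 63.31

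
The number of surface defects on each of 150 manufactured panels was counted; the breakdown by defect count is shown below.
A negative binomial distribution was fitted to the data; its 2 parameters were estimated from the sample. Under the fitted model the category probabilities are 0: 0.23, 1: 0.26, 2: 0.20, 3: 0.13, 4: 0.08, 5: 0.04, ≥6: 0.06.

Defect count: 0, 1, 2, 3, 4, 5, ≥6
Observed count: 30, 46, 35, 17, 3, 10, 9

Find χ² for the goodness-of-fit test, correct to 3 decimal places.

Expected counts E_i = n·p_i: 150×0.23 = 34.5, 150×0.26 = 39, 150×0.20 = 30, 150×0.13 = 19.5, 150×0.08 = 12, 150×0.04 = 6, 150×0.06 = 9.
χ² = (30−34.5)²/34.5 + (46−39)²/39 + (35−30)²/30 + (17−19.5)²/19.5 + (3−12)²/12 + (10−6)²/6 + (9−9)²/9
   = 0.5870 + 1.2564 + 0.8333 + 0.3205 + 6.7500 + 2.6667 + 0.0000
Sum = 12.414

12.414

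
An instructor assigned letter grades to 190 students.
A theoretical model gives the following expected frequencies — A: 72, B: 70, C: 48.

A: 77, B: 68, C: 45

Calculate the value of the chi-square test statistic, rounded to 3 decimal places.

0.592

A: (77 − 72)²/72 = 25/72 = 0.3472
B: (68 − 70)²/70 = 4/70 = 0.0571
C: (45 − 48)²/48 = 9/48 = 0.1875
Sum = 0.592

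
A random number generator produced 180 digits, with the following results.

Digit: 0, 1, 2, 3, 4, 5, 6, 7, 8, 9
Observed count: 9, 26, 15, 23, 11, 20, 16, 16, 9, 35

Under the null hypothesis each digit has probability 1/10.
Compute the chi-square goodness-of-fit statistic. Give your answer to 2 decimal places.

Under H₀ each category has probability 1/10, so each expected count is 180/10 = 18.
0: (9 − 18)²/18 = 81/18 = 4.500
1: (26 − 18)²/18 = 64/18 = 3.556
2: (15 − 18)²/18 = 9/18 = 0.500
3: (23 − 18)²/18 = 25/18 = 1.389
4: (11 − 18)²/18 = 49/18 = 2.722
5: (20 − 18)²/18 = 4/18 = 0.222
6: (16 − 18)²/18 = 4/18 = 0.222
7: (16 − 18)²/18 = 4/18 = 0.222
8: (9 − 18)²/18 = 81/18 = 4.500
9: (35 − 18)²/18 = 289/18 = 16.056
Sum = 33.89

33.89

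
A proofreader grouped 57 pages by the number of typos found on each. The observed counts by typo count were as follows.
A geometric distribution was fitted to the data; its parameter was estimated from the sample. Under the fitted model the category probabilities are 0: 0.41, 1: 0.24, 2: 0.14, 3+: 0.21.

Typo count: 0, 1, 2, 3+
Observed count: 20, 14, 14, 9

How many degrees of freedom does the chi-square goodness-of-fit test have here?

2

There are k = 4 categories and 1 parameter estimated from the data, so df = 4 − 1 − 1 = 2.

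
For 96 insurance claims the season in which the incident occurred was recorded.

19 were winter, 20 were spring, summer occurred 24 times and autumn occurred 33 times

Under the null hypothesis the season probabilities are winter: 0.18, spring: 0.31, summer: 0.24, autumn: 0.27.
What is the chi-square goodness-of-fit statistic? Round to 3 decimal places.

5.346

Expected counts E_i = n·p_i: 96×0.18 = 17.28, 96×0.31 = 29.76, 96×0.24 = 23.04, 96×0.27 = 25.92.
χ² = (19−17.28)²/17.28 + (20−29.76)²/29.76 + (24−23.04)²/23.04 + (33−25.92)²/25.92
   = 0.1712 + 3.2009 + 0.0400 + 1.9339
Sum = 5.346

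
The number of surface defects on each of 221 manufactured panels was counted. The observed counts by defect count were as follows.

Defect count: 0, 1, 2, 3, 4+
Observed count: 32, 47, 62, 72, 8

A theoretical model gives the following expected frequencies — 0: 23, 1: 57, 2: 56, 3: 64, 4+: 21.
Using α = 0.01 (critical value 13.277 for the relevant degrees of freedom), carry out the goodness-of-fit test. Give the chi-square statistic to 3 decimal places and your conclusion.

14.967; reject

cat         O        E   (O−E)²/E
0          32       23     3.5217
1          47       57     1.7544
2          62       56     0.6429
3          72       64     1.0000
4+          8       21     8.0476
Sum = 14.967
df = 4. Since 14.967 > 13.277, we reject H₀.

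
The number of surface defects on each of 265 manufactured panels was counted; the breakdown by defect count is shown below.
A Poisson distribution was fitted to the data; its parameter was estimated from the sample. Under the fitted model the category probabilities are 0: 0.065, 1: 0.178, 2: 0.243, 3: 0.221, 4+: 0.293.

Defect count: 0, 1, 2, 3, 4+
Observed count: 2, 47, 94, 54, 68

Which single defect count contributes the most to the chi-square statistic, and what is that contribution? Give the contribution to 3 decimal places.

Expected counts E_i = n·p_i: 265×0.065 = 17.225, 265×0.178 = 47.17, 265×0.243 = 64.395, 265×0.221 = 58.565, 265×0.293 = 77.645.
χ² = (2−17.225)²/17.225 + (47−47.17)²/47.17 + (94−64.395)²/64.395 + (54−58.565)²/58.565 + (68−77.645)²/77.645
   = 13.4572 + 0.0006 + 13.6106 + 0.3558 + 1.1981
The largest term is for 2: 13.611.

2, 13.611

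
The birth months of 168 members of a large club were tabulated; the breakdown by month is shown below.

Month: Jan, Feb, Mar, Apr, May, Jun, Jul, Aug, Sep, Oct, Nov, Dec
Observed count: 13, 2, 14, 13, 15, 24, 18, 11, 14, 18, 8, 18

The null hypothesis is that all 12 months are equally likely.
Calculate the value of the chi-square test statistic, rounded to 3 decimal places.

24.286

Under H₀ each category has probability 1/12, so each expected count is 168/12 = 14.
cat         O        E   (O−E)²/E
Jan        13       14     0.0714
Feb         2       14    10.2857
Mar        14       14     0.0000
Apr        13       14     0.0714
May        15       14     0.0714
Jun        24       14     7.1429
Jul        18       14     1.1429
Aug        11       14     0.6429
Sep        14       14     0.0000
Oct        18       14     1.1429
Nov         8       14     2.5714
Dec        18       14     1.1429
Sum = 24.286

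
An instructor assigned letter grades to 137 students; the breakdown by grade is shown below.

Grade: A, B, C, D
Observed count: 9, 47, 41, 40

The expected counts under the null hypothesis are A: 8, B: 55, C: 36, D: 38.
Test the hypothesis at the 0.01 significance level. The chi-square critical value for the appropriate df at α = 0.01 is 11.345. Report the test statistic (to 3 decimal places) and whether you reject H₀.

2.088; do not reject

cat         O        E   (O−E)²/E
A           9        8     0.1250
B          47       55     1.1636
C          41       36     0.6944
D          40       38     0.1053
Sum = 2.088
df = 3. Since 2.088 < 11.345, we do not reject H₀.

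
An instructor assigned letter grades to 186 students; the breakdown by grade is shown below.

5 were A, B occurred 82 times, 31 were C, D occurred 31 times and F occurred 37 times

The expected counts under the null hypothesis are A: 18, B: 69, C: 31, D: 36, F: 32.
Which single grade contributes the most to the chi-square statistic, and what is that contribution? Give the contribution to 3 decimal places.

cat         O        E   (O−E)²/E
A           5       18     9.3889
B          82       69     2.4493
C          31       31     0.0000
D          31       36     0.6944
F          37       32     0.7813
The largest term is for A: 9.389.

A, 9.389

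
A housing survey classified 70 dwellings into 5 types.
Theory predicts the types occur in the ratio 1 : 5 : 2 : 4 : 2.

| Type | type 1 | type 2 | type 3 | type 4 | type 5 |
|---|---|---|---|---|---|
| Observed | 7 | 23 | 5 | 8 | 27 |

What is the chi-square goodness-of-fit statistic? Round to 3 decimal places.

39.560

Ratio total = 14. Expected counts: 70×1/14 = 5, 70×5/14 = 25, 70×2/14 = 10, 70×4/14 = 20, 70×2/14 = 10.
cat         O        E   (O−E)²/E
type 1      7        5     0.8000
type 2     23       25     0.1600
type 3      5       10     2.5000
type 4      8       20     7.2000
type 5     27       10    28.9000
Sum = 39.560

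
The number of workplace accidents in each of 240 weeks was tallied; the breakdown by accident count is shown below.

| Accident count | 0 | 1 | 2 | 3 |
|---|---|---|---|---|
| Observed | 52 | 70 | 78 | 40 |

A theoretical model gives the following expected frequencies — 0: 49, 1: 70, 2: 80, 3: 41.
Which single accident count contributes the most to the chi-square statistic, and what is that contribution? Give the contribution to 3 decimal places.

0, 0.184

cat         O        E   (O−E)²/E
0          52       49     0.1837
1          70       70     0.0000
2          78       80     0.0500
3          40       41     0.0244
The largest term is for 0: 0.184.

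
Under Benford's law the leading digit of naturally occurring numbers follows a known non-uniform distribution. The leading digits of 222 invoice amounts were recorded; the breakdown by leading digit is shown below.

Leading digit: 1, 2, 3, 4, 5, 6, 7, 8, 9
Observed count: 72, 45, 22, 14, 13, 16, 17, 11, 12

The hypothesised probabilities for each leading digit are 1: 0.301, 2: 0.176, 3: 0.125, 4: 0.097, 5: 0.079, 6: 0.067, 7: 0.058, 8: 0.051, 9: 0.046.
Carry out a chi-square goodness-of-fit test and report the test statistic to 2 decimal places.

Expected counts E_i = n·p_i: 222×0.301 = 66.822, 222×0.176 = 39.072, 222×0.125 = 27.75, 222×0.097 = 21.534, 222×0.079 = 17.538, 222×0.067 = 14.874, 222×0.058 = 12.876, 222×0.051 = 11.322, 222×0.046 = 10.212.
1: (72 − 66.822)²/66.822 = 26.811684/66.822 = 0.401
2: (45 − 39.072)²/39.072 = 35.141184/39.072 = 0.899
3: (22 − 27.75)²/27.75 = 33.0625/27.75 = 1.191
4: (14 − 21.534)²/21.534 = 56.761156/21.534 = 2.636
5: (13 − 17.538)²/17.538 = 20.593444/17.538 = 1.174
6: (16 − 14.874)²/14.874 = 1.267876/14.874 = 0.085
7: (17 − 12.876)²/12.876 = 17.007376/12.876 = 1.321
8: (11 − 11.322)²/11.322 = 0.103684/11.322 = 0.009
9: (12 − 10.212)²/10.212 = 3.196944/10.212 = 0.313
Sum = 8.03

8.03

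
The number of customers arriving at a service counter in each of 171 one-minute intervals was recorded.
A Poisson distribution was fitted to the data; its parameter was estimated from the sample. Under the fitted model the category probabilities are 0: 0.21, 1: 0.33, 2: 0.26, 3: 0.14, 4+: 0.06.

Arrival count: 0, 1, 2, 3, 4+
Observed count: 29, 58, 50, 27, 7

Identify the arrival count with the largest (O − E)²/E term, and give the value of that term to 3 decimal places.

0, 1.330

Expected counts E_i = n·p_i: 171×0.21 = 35.91, 171×0.33 = 56.43, 171×0.26 = 44.46, 171×0.14 = 23.94, 171×0.06 = 10.26.
χ² = (29−35.91)²/35.91 + (58−56.43)²/56.43 + (50−44.46)²/44.46 + (27−23.94)²/23.94 + (7−10.26)²/10.26
   = 1.3297 + 0.0437 + 0.6903 + 0.3911 + 1.0358
The largest term is for 0: 1.330.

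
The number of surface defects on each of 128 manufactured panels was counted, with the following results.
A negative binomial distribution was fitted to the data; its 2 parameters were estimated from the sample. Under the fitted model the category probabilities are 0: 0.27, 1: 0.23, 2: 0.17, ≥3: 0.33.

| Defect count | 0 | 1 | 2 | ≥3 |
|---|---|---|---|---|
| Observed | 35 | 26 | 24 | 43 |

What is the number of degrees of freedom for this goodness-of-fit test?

There are k = 4 categories and 2 parameters estimated from the data, so df = 4 − 1 − 2 = 1.

1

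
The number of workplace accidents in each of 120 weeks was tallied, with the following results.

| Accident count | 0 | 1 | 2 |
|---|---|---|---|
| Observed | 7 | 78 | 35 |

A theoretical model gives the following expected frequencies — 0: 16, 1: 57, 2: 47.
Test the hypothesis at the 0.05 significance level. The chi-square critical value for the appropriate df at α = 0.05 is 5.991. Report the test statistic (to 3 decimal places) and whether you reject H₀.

15.863; reject

cat         O        E   (O−E)²/E
0           7       16     5.0625
1          78       57     7.7368
2          35       47     3.0638
Sum = 15.863
df = 2. Since 15.863 > 5.991, we reject H₀.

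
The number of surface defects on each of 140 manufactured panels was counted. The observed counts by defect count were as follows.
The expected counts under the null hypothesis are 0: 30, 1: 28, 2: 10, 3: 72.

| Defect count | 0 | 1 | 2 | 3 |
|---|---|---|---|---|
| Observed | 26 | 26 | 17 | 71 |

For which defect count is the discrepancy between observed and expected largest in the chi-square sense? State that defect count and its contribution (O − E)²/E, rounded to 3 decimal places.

0: (26 − 30)²/30 = 16/30 = 0.5333
1: (26 − 28)²/28 = 4/28 = 0.1429
2: (17 − 10)²/10 = 49/10 = 4.9000
3: (71 − 72)²/72 = 1/72 = 0.0139
The largest term is for 2: 4.900.

2, 4.900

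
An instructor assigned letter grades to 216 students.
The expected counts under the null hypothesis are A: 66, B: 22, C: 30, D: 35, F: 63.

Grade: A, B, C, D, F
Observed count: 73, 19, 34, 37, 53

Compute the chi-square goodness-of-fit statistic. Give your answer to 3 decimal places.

3.386

cat         O        E   (O−E)²/E
A          73       66     0.7424
B          19       22     0.4091
C          34       30     0.5333
D          37       35     0.1143
F          53       63     1.5873
Sum = 3.386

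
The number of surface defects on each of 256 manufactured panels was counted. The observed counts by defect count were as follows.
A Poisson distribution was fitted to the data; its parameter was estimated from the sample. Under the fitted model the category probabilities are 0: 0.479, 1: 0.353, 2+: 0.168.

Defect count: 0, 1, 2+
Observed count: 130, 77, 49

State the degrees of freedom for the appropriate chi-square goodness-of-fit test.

1

There are k = 3 categories and 1 parameter estimated from the data, so df = 3 − 1 − 1 = 1.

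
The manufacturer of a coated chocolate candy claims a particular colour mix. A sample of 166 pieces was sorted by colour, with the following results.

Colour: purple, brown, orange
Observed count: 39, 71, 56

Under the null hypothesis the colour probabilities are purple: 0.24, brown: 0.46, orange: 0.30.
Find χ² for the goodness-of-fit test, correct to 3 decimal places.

1.166

Expected counts E_i = n·p_i: 166×0.24 = 39.84, 166×0.46 = 76.36, 166×0.30 = 49.8.
χ² = (39−39.84)²/39.84 + (71−76.36)²/76.36 + (56−49.8)²/49.8
   = 0.0177 + 0.3762 + 0.7719
Sum = 1.166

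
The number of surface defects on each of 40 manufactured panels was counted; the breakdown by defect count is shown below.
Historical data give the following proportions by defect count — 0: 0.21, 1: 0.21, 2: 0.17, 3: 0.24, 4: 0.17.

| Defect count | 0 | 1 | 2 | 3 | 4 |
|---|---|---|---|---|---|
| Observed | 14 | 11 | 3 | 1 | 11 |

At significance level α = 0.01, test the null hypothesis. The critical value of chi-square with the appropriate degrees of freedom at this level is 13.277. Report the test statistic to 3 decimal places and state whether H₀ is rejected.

16.960; reject

Expected counts E_i = n·p_i: 40×0.21 = 8.4, 40×0.21 = 8.4, 40×0.17 = 6.8, 40×0.24 = 9.6, 40×0.17 = 6.8.
cat         O        E   (O−E)²/E
0          14      8.4     3.7333
1          11      8.4     0.8048
2           3      6.8     2.1235
3           1      9.6     7.7042
4          11      6.8     2.5941
Sum = 16.960
df = 4. Since 16.960 > 13.277, we reject H₀.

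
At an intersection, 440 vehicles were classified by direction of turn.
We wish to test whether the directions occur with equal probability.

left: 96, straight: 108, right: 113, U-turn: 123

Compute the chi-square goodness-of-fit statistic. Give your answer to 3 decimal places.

Under H₀ each category has probability 1/4, so each expected count is 440/4 = 110.
left: (96 − 110)²/110 = 196/110 = 1.7818
straight: (108 − 110)²/110 = 4/110 = 0.0364
right: (113 − 110)²/110 = 9/110 = 0.0818
U-turn: (123 − 110)²/110 = 169/110 = 1.5364
Sum = 3.436

3.436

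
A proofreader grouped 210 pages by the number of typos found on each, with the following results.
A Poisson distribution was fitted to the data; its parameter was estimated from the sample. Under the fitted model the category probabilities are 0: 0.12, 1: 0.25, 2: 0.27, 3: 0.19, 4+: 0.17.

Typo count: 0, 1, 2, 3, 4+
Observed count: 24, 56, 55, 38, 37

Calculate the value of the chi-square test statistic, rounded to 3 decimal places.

0.479

Expected counts E_i = n·p_i: 210×0.12 = 25.2, 210×0.25 = 52.5, 210×0.27 = 56.7, 210×0.19 = 39.9, 210×0.17 = 35.7.
cat         O        E   (O−E)²/E
0          24     25.2     0.0571
1          56     52.5     0.2333
2          55     56.7     0.0510
3          38     39.9     0.0905
4+         37     35.7     0.0473
Sum = 0.479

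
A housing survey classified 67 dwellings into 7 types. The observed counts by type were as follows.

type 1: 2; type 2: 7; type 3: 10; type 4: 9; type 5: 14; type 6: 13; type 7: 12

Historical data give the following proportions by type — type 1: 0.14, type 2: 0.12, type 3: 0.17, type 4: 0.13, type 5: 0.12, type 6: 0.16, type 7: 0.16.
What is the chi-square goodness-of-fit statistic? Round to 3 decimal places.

Expected counts E_i = n·p_i: 67×0.14 = 9.38, 67×0.12 = 8.04, 67×0.17 = 11.39, 67×0.13 = 8.71, 67×0.12 = 8.04, 67×0.16 = 10.72, 67×0.16 = 10.72.
χ² = (2−9.38)²/9.38 + (7−8.04)²/8.04 + (10−11.39)²/11.39 + (9−8.71)²/8.71 + (14−8.04)²/8.04 + (13−10.72)²/10.72 + (12−10.72)²/10.72
   = 5.8064 + 0.1345 + 0.1696 + 0.0097 + 4.4181 + 0.4849 + 0.1528
Sum = 11.176

11.176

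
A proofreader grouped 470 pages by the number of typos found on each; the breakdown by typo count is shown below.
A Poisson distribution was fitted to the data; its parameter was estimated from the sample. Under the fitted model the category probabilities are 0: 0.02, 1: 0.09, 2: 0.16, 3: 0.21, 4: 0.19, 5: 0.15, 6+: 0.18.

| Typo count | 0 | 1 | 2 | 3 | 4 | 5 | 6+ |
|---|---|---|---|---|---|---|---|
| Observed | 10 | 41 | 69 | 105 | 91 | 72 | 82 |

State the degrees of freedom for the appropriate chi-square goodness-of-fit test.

5

There are k = 7 categories and 1 parameter estimated from the data, so df = 7 − 1 − 1 = 5.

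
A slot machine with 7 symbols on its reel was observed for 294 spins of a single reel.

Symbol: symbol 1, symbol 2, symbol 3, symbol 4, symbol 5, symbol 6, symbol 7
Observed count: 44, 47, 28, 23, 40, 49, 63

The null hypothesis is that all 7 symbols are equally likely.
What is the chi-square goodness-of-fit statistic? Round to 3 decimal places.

25.714

Expected count for each of the 7 categories: 294/7 = 42.
symbol 1: (44 − 42)²/42 = 4/42 = 0.0952
symbol 2: (47 − 42)²/42 = 25/42 = 0.5952
symbol 3: (28 − 42)²/42 = 196/42 = 4.6667
symbol 4: (23 − 42)²/42 = 361/42 = 8.5952
symbol 5: (40 − 42)²/42 = 4/42 = 0.0952
symbol 6: (49 − 42)²/42 = 49/42 = 1.1667
symbol 7: (63 − 42)²/42 = 441/42 = 10.5000
Sum = 25.714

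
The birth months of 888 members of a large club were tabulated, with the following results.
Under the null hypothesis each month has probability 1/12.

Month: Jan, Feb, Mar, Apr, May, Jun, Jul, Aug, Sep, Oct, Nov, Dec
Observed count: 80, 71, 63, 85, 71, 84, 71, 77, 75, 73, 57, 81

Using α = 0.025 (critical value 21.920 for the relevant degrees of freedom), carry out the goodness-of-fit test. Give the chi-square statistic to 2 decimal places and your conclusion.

Expected count for each of the 12 categories: 888/12 = 74.
cat         O        E   (O−E)²/E
Jan        80       74      0.486
Feb        71       74      0.122
Mar        63       74      1.635
Apr        85       74      1.635
May        71       74      0.122
Jun        84       74      1.351
Jul        71       74      0.122
Aug        77       74      0.122
Sep        75       74      0.014
Oct        73       74      0.014
Nov        57       74      3.905
Dec        81       74      0.662
Sum = 10.19
df = 11. Since 10.19 < 21.920, we do not reject H₀.

10.19; do not reject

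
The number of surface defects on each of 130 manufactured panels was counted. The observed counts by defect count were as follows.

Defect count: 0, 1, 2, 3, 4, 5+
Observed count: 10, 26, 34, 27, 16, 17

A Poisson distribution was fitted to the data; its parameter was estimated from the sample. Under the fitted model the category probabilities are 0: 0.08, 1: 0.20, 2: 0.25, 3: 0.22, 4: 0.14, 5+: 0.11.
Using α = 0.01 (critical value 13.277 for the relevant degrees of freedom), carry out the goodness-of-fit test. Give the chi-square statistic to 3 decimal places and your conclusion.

Expected counts E_i = n·p_i: 130×0.08 = 10.4, 130×0.20 = 26, 130×0.25 = 32.5, 130×0.22 = 28.6, 130×0.14 = 18.2, 130×0.11 = 14.3.
0: (10 − 10.4)²/10.4 = 0.16/10.4 = 0.0154
1: (26 − 26)²/26 = 0/26 = 0.0000
2: (34 − 32.5)²/32.5 = 2.25/32.5 = 0.0692
3: (27 − 28.6)²/28.6 = 2.56/28.6 = 0.0895
4: (16 − 18.2)²/18.2 = 4.84/18.2 = 0.2659
5+: (17 − 14.3)²/14.3 = 7.29/14.3 = 0.5098
Sum = 0.950
df = 4. Since 0.950 < 13.277, we do not reject H₀.

0.950; do not reject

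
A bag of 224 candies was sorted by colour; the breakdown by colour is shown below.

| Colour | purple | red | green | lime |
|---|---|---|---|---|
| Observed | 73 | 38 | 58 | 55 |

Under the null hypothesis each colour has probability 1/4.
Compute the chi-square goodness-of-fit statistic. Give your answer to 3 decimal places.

11.036

Expected count for each of the 4 categories: 224/4 = 56.
χ² = (73−56)²/56 + (38−56)²/56 + (58−56)²/56 + (55−56)²/56
   = 5.1607 + 5.7857 + 0.0714 + 0.0179
Sum = 11.036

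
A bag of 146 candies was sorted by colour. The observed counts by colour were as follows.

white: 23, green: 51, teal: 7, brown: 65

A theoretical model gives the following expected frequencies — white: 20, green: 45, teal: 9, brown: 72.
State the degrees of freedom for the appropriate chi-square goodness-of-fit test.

There are k = 4 categories and no parameters were estimated from the data, so df = 4 − 1 = 3.

3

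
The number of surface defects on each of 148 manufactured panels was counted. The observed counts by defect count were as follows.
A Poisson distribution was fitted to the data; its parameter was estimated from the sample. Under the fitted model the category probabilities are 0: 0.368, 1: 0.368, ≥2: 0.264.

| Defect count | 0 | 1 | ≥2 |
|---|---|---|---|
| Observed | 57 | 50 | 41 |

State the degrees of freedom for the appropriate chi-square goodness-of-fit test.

1

There are k = 3 categories and 1 parameter estimated from the data, so df = 3 − 1 − 1 = 1.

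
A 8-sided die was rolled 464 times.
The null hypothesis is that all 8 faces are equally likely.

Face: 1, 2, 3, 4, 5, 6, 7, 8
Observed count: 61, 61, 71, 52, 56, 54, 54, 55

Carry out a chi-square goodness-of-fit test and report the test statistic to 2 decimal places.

Under H₀ each category has probability 1/8, so each expected count is 464/8 = 58.
χ² = (61−58)²/58 + (61−58)²/58 + (71−58)²/58 + (52−58)²/58 + (56−58)²/58 + (54−58)²/58 + (54−58)²/58 + (55−58)²/58
   = 0.155 + 0.155 + 2.914 + 0.621 + 0.069 + 0.276 + 0.276 + 0.155
Sum = 4.62

4.62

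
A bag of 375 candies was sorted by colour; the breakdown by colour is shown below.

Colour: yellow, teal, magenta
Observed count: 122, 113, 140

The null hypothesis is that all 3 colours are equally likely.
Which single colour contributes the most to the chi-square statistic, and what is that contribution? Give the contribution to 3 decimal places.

Under H₀ each category has probability 1/3, so each expected count is 375/3 = 125.
cat          O        E   (O−E)²/E
yellow     122      125     0.0720
teal       113      125     1.1520
magenta    140      125     1.8000
The largest term is for magenta: 1.800.

magenta, 1.800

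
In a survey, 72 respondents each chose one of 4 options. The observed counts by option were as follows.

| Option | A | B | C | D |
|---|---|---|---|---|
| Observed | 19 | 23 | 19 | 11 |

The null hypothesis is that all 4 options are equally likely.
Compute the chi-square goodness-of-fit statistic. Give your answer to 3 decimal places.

4.222

Expected count for each of the 4 categories: 72/4 = 18.
χ² = (19−18)²/18 + (23−18)²/18 + (19−18)²/18 + (11−18)²/18
   = 0.0556 + 1.3889 + 0.0556 + 2.7222
Sum = 4.222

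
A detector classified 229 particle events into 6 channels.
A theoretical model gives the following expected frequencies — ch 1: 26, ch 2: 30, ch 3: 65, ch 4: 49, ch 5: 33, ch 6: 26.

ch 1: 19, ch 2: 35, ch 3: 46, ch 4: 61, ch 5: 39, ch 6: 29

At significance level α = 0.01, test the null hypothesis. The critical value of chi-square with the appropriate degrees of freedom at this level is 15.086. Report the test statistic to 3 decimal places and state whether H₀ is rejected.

12.648; do not reject

χ² = (19−26)²/26 + (35−30)²/30 + (46−65)²/65 + (61−49)²/49 + (39−33)²/33 + (29−26)²/26
   = 1.8846 + 0.8333 + 5.5538 + 2.9388 + 1.0909 + 0.3462
Sum = 12.648
df = 5. Since 12.648 < 15.086, we do not reject H₀.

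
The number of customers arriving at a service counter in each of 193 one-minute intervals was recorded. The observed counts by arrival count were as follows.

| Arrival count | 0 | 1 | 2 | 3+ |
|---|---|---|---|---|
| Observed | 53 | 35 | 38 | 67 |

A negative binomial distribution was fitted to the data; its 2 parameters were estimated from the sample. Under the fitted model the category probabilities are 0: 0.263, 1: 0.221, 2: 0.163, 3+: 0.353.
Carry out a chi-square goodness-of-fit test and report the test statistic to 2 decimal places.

Expected counts E_i = n·p_i: 193×0.263 = 50.759, 193×0.221 = 42.653, 193×0.163 = 31.459, 193×0.353 = 68.129.
0: (53 − 50.759)²/50.759 = 5.022081/50.759 = 0.099
1: (35 − 42.653)²/42.653 = 58.568409/42.653 = 1.373
2: (38 − 31.459)²/31.459 = 42.784681/31.459 = 1.360
3+: (67 − 68.129)²/68.129 = 1.274641/68.129 = 0.019
Sum = 2.85

2.85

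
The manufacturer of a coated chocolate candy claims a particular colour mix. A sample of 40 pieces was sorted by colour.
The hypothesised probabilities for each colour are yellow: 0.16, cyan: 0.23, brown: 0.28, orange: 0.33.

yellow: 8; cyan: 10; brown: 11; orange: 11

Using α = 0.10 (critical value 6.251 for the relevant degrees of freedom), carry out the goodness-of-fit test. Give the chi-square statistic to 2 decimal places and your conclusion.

Expected counts E_i = n·p_i: 40×0.16 = 6.4, 40×0.23 = 9.2, 40×0.28 = 11.2, 40×0.33 = 13.2.
yellow: (8 − 6.4)²/6.4 = 2.56/6.4 = 0.400
cyan: (10 − 9.2)²/9.2 = 0.64/9.2 = 0.070
brown: (11 − 11.2)²/11.2 = 0.04/11.2 = 0.004
orange: (11 − 13.2)²/13.2 = 4.84/13.2 = 0.367
Sum = 0.84
df = 3. Since 0.84 < 6.251, we do not reject H₀.

0.84; do not reject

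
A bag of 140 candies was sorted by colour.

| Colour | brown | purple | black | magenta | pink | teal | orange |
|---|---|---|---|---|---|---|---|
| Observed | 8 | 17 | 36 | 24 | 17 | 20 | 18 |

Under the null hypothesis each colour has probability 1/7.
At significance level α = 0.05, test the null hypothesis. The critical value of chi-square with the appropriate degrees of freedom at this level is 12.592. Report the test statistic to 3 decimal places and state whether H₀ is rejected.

21.900; reject

Under H₀ each category has probability 1/7, so each expected count is 140/7 = 20.
brown: (8 − 20)²/20 = 144/20 = 7.2000
purple: (17 − 20)²/20 = 9/20 = 0.4500
black: (36 − 20)²/20 = 256/20 = 12.8000
magenta: (24 − 20)²/20 = 16/20 = 0.8000
pink: (17 − 20)²/20 = 9/20 = 0.4500
teal: (20 − 20)²/20 = 0/20 = 0.0000
orange: (18 − 20)²/20 = 4/20 = 0.2000
Sum = 21.900
df = 6. Since 21.900 > 12.592, we reject H₀.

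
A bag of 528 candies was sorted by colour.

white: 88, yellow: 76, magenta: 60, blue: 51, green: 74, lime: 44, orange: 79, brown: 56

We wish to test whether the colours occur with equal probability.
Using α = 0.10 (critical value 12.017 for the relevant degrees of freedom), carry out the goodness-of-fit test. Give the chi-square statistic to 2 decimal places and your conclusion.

25.18; reject

Under H₀ each category has probability 1/8, so each expected count is 528/8 = 66.
cat          O        E   (O−E)²/E
white       88       66      7.333
yellow      76       66      1.515
magenta     60       66      0.545
blue        51       66      3.409
green       74       66      0.970
lime        44       66      7.333
orange      79       66      2.561
brown       56       66      1.515
Sum = 25.18
df = 7. Since 25.18 > 12.017, we reject H₀.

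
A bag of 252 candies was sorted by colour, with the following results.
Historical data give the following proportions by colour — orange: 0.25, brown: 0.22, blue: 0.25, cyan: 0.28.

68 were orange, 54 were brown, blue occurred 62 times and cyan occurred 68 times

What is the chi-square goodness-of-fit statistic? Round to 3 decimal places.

0.543

Expected counts E_i = n·p_i: 252×0.25 = 63, 252×0.22 = 55.44, 252×0.25 = 63, 252×0.28 = 70.56.
orange: (68 − 63)²/63 = 25/63 = 0.3968
brown: (54 − 55.44)²/55.44 = 2.0736/55.44 = 0.0374
blue: (62 − 63)²/63 = 1/63 = 0.0159
cyan: (68 − 70.56)²/70.56 = 6.5536/70.56 = 0.0929
Sum = 0.543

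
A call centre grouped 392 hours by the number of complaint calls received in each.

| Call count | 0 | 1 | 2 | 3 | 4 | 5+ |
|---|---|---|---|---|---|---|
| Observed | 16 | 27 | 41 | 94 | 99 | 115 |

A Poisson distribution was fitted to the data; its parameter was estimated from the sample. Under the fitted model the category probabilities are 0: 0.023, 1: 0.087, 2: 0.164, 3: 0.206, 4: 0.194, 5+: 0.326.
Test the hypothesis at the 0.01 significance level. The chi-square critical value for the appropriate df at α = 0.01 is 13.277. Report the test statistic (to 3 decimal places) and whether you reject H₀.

25.707; reject

Expected counts E_i = n·p_i: 392×0.023 = 9.016, 392×0.087 = 34.104, 392×0.164 = 64.288, 392×0.206 = 80.752, 392×0.194 = 76.048, 392×0.326 = 127.792.
0: (16 − 9.016)²/9.016 = 48.776256/9.016 = 5.4100
1: (27 − 34.104)²/34.104 = 50.466816/34.104 = 1.4798
2: (41 − 64.288)²/64.288 = 542.330944/64.288 = 8.4360
3: (94 − 80.752)²/80.752 = 175.509504/80.752 = 2.1734
4: (99 − 76.048)²/76.048 = 526.794304/76.048 = 6.9271
5+: (115 − 127.792)²/127.792 = 163.635264/127.792 = 1.2805
Sum = 25.707
df = 4. Since 25.707 > 13.277, we reject H₀.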